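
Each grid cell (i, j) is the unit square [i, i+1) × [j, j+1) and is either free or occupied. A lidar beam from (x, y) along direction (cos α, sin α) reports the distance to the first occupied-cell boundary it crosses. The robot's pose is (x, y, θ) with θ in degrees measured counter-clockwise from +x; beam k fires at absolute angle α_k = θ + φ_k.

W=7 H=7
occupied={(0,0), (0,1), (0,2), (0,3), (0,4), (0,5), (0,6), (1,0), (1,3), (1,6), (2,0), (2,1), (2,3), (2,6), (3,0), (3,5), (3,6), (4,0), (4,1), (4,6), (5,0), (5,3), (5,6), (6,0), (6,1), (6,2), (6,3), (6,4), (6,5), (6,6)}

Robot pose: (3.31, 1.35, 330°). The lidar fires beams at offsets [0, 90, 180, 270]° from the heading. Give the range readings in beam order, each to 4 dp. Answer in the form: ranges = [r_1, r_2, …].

beam 1: φ=0°, α=330°
  direction (0.8660, -0.5000); cell (3,1); t to first gridline: x 0.7967, y 0.7000 (then +1.1547 / +2.0000)
    (3,0) via y @ 0.7000  # hit
  → r_1 = 0.7000
beam 2: φ=90°, α=60°
  direction (0.5000, 0.8660); cell (3,1); t to first gridline: x 1.3800, y 0.7506 (then +2.0000 / +1.1547)
    (3,2) via y @ 0.7506
    (4,2) via x @ 1.3800
    (4,3) via y @ 1.9053
    (4,4) via y @ 3.0600
    (5,4) via x @ 3.3800
    (5,5) via y @ 4.2147
    (5,6) via y @ 5.3694  # hit
  → r_2 = 5.3694
beam 3: φ=180°, α=150°
  direction (-0.8660, 0.5000); cell (3,1); t to first gridline: x 0.3580, y 1.3000 (then +1.1547 / +2.0000)
    (2,1) via x @ 0.3580  # hit
  → r_3 = 0.3580
beam 4: φ=270°, α=240°
  direction (-0.5000, -0.8660); cell (3,1); t to first gridline: x 0.6200, y 0.4041 (then +2.0000 / +1.1547)
    (3,0) via y @ 0.4041  # hit
  → r_4 = 0.4041

ranges = [0.7000, 5.3694, 0.3580, 0.4041]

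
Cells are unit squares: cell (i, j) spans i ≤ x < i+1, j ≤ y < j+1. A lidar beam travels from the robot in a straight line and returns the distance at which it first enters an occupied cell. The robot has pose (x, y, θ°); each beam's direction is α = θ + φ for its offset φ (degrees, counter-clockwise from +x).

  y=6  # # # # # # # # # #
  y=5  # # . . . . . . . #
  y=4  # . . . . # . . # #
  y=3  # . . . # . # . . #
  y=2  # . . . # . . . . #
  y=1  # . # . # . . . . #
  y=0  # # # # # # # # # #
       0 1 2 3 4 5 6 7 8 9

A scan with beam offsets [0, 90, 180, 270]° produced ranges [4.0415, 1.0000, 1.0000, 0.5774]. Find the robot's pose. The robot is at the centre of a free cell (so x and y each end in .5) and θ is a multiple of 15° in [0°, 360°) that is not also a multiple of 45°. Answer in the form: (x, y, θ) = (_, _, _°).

Enumerate (i+0.5, j+0.5, θ) over the 32 free cells and 16 admissible headings. For each, cast all 4 beams and compare to the given ranges.
  (7.5, 3.5, 300°): beam 1 = 2.8868 ≠ 4.0415 ✗
  (2.5, 3.5, 15°): beam 1 = 1.5529 ≠ 4.0415 ✗
  (1.5, 3.5, 240°): beam 1 = 1.0000 ≠ 4.0415 ✗
  …
  (4.5, 5.5, 210°): r_1=4.0415, r_2=1.0000, r_3=1.0000, r_4=0.5774 — all match ✓
No second candidate reproduces the full scan.

(x, y, θ) = (4.5, 5.5, 210°)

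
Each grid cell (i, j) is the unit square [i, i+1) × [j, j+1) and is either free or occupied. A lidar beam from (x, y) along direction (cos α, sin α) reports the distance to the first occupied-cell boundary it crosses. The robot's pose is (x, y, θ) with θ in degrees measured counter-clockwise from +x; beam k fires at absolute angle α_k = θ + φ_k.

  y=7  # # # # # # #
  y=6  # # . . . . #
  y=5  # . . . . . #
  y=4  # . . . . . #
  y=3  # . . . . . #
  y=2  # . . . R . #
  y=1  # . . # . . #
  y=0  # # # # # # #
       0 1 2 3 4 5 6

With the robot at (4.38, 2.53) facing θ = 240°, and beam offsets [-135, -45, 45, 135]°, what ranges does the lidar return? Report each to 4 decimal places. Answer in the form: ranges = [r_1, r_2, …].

ranges = [4.6277, 3.4992, 1.5840, 1.6771]

beam 1: φ=-135°, α=105°
  direction (-0.2588, 0.9659); cell (4,2); t to first gridline: x 1.4682, y 0.4866 (then +3.8637 / +1.0353)
    (4,3) via y @ 0.4866
    (3,3) via x @ 1.4682
    (3,4) via y @ 1.5219
    (3,5) via y @ 2.5571
    (3,6) via y @ 3.5924
    (3,7) via y @ 4.6277  # hit
  → r_1 = 4.6277
beam 2: φ=-45°, α=195°
  direction (-0.9659, -0.2588); cell (4,2); t to first gridline: x 0.3934, y 2.0478 (then +1.0353 / +3.8637)
    (3,2) via x @ 0.3934
    (2,2) via x @ 1.4287
    (2,1) via y @ 2.0478
    (1,1) via x @ 2.4640
    (0,1) via x @ 3.4992  # hit
  → r_2 = 3.4992
beam 3: φ=45°, α=285°
  direction (0.2588, -0.9659); cell (4,2); t to first gridline: x 2.3955, y 0.5487 (then +3.8637 / +1.0353)
    (4,1) via y @ 0.5487
    (4,0) via y @ 1.5840  # hit
  → r_3 = 1.5840
beam 4: φ=135°, α=15°
  direction (0.9659, 0.2588); cell (4,2); t to first gridline: x 0.6419, y 1.8159 (then +1.0353 / +3.8637)
    (5,2) via x @ 0.6419
    (6,2) via x @ 1.6771  # hit
  → r_4 = 1.6771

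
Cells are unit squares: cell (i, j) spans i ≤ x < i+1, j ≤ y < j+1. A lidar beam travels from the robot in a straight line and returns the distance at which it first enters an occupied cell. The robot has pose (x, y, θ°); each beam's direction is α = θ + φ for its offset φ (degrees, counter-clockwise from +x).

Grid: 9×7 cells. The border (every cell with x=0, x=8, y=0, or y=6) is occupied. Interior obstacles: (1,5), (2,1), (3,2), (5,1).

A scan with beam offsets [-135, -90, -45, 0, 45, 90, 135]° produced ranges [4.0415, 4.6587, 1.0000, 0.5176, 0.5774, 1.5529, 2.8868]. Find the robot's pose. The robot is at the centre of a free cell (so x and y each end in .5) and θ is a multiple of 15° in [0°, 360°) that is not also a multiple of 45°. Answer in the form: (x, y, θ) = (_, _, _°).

(x, y, θ) = (3.5, 5.5, 75°)

The pose lattice has 31·16 = 496 candidates. Test each by forward raycasting.
  (7.5, 1.5, 120°): beam 1 = 0.5176 ≠ 4.0415 ✗
  (4.5, 4.5, 345°): beam 2 = 1.9319 ≠ 4.6587 ✗
  (2.5, 5.5, 210°): beam 1 = 0.5176 ≠ 4.0415 ✗
  (6.5, 1.5, 150°): beam 1 = 1.5529 ≠ 4.0415 ✗
  (1.5, 1.5, 210°): beam 1 = 4.6587 ≠ 4.0415 ✗
  …
  (3.5, 5.5, 75°): r_1=4.0415, r_2=4.6587, r_3=1.0000, r_4=0.5176, r_5=0.5774, r_6=1.5529, r_7=2.8868 — all match ✓
Only this pose fits every beam.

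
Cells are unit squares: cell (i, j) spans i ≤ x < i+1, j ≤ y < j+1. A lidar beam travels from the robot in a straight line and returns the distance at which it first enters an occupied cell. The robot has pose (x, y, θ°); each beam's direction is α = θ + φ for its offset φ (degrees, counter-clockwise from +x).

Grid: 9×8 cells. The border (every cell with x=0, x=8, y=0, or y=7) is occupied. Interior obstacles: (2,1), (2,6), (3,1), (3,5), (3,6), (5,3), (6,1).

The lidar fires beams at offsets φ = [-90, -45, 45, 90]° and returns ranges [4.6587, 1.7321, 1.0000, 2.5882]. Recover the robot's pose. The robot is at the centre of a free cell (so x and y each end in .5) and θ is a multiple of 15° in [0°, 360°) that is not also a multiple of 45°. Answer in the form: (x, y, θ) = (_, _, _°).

Candidates: 35 free-cell centres × 16 headings = 560 poses. Raycast each; keep the one whose scan matches to 4 dp.
  (5.5, 5.5, 195°): beam 1 = 1.5529 ≠ 4.6587 ✗
  (5.5, 6.5, 165°): beam 1 = 0.5176 ≠ 4.6587 ✗
  (5.5, 6.5, 75°): beam 1 = 2.5882 ≠ 4.6587 ✗
  …
  (5.5, 2.5, 255°): r_1=4.6587, r_2=1.7321, r_3=1.0000, r_4=2.5882 — all match ✓
No second candidate reproduces the full scan.

(x, y, θ) = (5.5, 2.5, 255°)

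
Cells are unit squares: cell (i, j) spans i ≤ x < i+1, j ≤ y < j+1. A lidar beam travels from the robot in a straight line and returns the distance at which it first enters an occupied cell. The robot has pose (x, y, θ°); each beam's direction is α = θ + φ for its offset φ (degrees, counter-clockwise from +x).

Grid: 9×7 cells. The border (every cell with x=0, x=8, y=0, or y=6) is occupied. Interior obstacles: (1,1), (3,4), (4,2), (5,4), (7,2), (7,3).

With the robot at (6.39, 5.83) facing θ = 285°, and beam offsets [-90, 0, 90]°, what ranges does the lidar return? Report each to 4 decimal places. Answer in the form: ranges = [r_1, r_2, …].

beam 1: φ=-90°, α=195°
  d=(-0.9659,-0.2588)  start (6,5)  tX=0.4038 tY=3.2069  stride 1/|dx|=1.0353 1/|dy|=3.8637
    cross x-line → (5,5), t=0.4038
    cross x-line → (4,5), t=1.4390
    cross x-line → (3,5), t=2.4743
    cross y-line → (3,4), t=3.2069 (wall)
  → r_1 = 3.2069
beam 2: φ=0°, α=285°
  d=(0.2588,-0.9659)  start (6,5)  tX=2.3569 tY=0.8593  stride 1/|dx|=3.8637 1/|dy|=1.0353
    cross y-line → (6,4), t=0.8593
    cross y-line → (6,3), t=1.8946
    cross x-line → (7,3), t=2.3569 (wall)
  → r_2 = 2.3569
beam 3: φ=90°, α=15°
  d=(0.9659,0.2588)  start (6,5)  tX=0.6315 tY=0.6568  stride 1/|dx|=1.0353 1/|dy|=3.8637
    cross x-line → (7,5), t=0.6315
    cross y-line → (7,6), t=0.6568 (wall)
  → r_3 = 0.6568

ranges = [3.2069, 2.3569, 0.6568]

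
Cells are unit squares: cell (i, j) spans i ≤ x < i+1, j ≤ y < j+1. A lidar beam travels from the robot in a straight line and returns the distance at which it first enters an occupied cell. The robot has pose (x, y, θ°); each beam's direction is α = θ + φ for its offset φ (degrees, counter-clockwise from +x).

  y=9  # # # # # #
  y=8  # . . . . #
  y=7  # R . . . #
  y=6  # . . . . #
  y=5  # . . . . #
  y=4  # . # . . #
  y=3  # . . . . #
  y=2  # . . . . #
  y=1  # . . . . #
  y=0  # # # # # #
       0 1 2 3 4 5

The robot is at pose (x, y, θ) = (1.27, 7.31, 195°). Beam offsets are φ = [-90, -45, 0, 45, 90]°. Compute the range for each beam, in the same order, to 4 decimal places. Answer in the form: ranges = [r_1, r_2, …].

beam 1: φ=-90°, α=105°
  direction (-0.2588, 0.9659); cell (1,7); t to first gridline: x 1.0432, y 0.7143 (then +3.8637 / +1.0353)
    (1,8) via y @ 0.7143
    (0,8) via x @ 1.0432  # hit
  → r_1 = 1.0432
beam 2: φ=-45°, α=150°
  direction (-0.8660, 0.5000); cell (1,7); t to first gridline: x 0.3118, y 1.3800 (then +1.1547 / +2.0000)
    (0,7) via x @ 0.3118  # hit
  → r_2 = 0.3118
beam 3: φ=0°, α=195°
  direction (-0.9659, -0.2588); cell (1,7); t to first gridline: x 0.2795, y 1.1977 (then +1.0353 / +3.8637)
    (0,7) via x @ 0.2795  # hit
  → r_3 = 0.2795
beam 4: φ=45°, α=240°
  direction (-0.5000, -0.8660); cell (1,7); t to first gridline: x 0.5400, y 0.3580 (then +2.0000 / +1.1547)
    (1,6) via y @ 0.3580
    (0,6) via x @ 0.5400  # hit
  → r_4 = 0.5400
beam 5: φ=90°, α=285°
  direction (0.2588, -0.9659); cell (1,7); t to first gridline: x 2.8205, y 0.3209 (then +3.8637 / +1.0353)
    (1,6) via y @ 0.3209
    (1,5) via y @ 1.3562
    (1,4) via y @ 2.3915
    (2,4) via x @ 2.8205  # hit
  → r_5 = 2.8205

ranges = [1.0432, 0.3118, 0.2795, 0.5400, 2.8205]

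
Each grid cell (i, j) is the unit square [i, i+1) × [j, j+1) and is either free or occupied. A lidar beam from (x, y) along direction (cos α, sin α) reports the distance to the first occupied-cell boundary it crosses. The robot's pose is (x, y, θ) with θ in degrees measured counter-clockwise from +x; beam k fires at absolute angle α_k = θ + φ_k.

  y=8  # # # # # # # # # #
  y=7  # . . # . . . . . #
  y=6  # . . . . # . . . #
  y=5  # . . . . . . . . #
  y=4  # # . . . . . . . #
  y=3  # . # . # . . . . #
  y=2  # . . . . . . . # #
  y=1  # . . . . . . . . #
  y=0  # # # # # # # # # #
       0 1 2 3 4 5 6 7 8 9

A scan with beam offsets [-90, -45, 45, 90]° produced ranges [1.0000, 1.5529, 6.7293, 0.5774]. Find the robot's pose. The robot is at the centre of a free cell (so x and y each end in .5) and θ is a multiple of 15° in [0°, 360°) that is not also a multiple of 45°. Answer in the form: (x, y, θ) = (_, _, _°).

(x, y, θ) = (2.5, 7.5, 240°)

The pose lattice has 50·16 = 800 candidates. Test each by forward raycasting.
  (6.5, 3.5, 165°): beam 1 = 4.6587 ≠ 1.0000 ✗
  (8.5, 3.5, 300°): beam 1 = 5.0000 ≠ 1.0000 ✗
  (6.5, 7.5, 120°): beam 2 = 0.5176 ≠ 1.5529 ✗
  …
  (2.5, 7.5, 240°): r_1=1.0000, r_2=1.5529, r_3=6.7293, r_4=0.5774 — all match ✓
Unique over the lattice → pose = (2.5, 7.5, 240°).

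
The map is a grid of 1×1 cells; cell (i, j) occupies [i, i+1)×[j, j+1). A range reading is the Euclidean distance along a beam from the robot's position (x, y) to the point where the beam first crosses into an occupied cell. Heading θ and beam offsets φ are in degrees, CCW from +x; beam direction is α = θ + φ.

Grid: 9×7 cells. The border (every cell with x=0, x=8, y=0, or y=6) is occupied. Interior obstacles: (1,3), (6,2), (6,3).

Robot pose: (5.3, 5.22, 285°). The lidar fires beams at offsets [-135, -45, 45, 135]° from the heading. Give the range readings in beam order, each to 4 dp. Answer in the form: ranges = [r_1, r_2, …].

beam 1: φ=-135°, α=150°
  d=(-0.8660,0.5000)  start (5,5)  tX=0.3464 tY=1.5600  stride 1/|dx|=1.1547 1/|dy|=2.0000
    cross x-line → (4,5), t=0.3464
    cross x-line → (3,5), t=1.5011
    cross y-line → (3,6), t=1.5600 (wall)
  → r_1 = 1.5600
beam 2: φ=-45°, α=240°
  d=(-0.5000,-0.8660)  start (5,5)  tX=0.6000 tY=0.2540  stride 1/|dx|=2.0000 1/|dy|=1.1547
    cross y-line → (5,4), t=0.2540
    cross x-line → (4,4), t=0.6000
    cross y-line → (4,3), t=1.4087
    cross y-line → (4,2), t=2.5634
    cross x-line → (3,2), t=2.6000
    cross y-line → (3,1), t=3.7181
    cross x-line → (2,1), t=4.6000
    cross y-line → (2,0), t=4.8728 (wall)
  → r_2 = 4.8728
beam 3: φ=45°, α=330°
  d=(0.8660,-0.5000)  start (5,5)  tX=0.8083 tY=0.4400  stride 1/|dx|=1.1547 1/|dy|=2.0000
    cross y-line → (5,4), t=0.4400
    cross x-line → (6,4), t=0.8083
    cross x-line → (7,4), t=1.9630
    cross y-line → (7,3), t=2.4400
    cross x-line → (8,3), t=3.1177 (wall)
  → r_3 = 3.1177
beam 4: φ=135°, α=60°
  d=(0.5000,0.8660)  start (5,5)  tX=1.4000 tY=0.9007  stride 1/|dx|=2.0000 1/|dy|=1.1547
    cross y-line → (5,6), t=0.9007 (wall)
  → r_4 = 0.9007

ranges = [1.5600, 4.8728, 3.1177, 0.9007]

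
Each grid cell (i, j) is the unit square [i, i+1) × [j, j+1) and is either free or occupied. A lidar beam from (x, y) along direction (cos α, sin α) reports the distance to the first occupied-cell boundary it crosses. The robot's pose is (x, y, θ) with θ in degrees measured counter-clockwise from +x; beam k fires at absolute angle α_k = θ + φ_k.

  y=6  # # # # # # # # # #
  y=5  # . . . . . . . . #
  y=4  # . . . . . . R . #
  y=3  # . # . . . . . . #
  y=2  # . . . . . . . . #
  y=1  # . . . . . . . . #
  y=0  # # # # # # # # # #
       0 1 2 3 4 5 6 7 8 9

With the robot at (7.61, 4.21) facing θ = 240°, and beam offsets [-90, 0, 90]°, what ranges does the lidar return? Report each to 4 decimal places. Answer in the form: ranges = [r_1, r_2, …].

ranges = [3.5800, 3.7066, 1.6050]

beam 1: φ=-90°, α=150°
  direction (-0.8660, 0.5000); cell (7,4); t to first gridline: x 0.7044, y 1.5800 (then +1.1547 / +2.0000)
    (6,4) via x @ 0.7044
    (6,5) via y @ 1.5800
    (5,5) via x @ 1.8591
    (4,5) via x @ 3.0138
    (4,6) via y @ 3.5800  # hit
  → r_1 = 3.5800
beam 2: φ=0°, α=240°
  direction (-0.5000, -0.8660); cell (7,4); t to first gridline: x 1.2200, y 0.2425 (then +2.0000 / +1.1547)
    (7,3) via y @ 0.2425
    (6,3) via x @ 1.2200
    (6,2) via y @ 1.3972
    (6,1) via y @ 2.5519
    (5,1) via x @ 3.2200
    (5,0) via y @ 3.7066  # hit
  → r_2 = 3.7066
beam 3: φ=90°, α=330°
  direction (0.8660, -0.5000); cell (7,4); t to first gridline: x 0.4503, y 0.4200 (then +1.1547 / +2.0000)
    (7,3) via y @ 0.4200
    (8,3) via x @ 0.4503
    (9,3) via x @ 1.6050  # hit
  → r_3 = 1.6050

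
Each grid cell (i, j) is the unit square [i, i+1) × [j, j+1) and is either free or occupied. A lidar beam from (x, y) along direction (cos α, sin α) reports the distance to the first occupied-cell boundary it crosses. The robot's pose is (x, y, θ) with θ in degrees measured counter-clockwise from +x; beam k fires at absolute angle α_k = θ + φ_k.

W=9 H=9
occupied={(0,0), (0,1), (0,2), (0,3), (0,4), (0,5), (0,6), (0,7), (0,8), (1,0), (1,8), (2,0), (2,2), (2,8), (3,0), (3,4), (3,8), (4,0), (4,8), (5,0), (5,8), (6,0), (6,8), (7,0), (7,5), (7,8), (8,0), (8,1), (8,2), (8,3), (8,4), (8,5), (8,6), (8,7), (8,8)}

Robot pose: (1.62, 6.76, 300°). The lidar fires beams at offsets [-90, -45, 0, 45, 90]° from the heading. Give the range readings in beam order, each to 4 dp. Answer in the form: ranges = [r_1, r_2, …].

beam 1: φ=-90°, α=210°
  cosα=-0.8660 sinα=-0.5000 | (1,6) | tMaxX 0.7159 tMaxY 1.5200 | tΔX 1.1547 tΔY 2.0000
    t=0.7159 [x] (0,6) — stop
  → r_1 = 0.7159
beam 2: φ=-45°, α=255°
  cosα=-0.2588 sinα=-0.9659 | (1,6) | tMaxX 2.3955 tMaxY 0.7868 | tΔX 3.8637 tΔY 1.0353
    t=0.7868 [y] (1,5)
    t=1.8221 [y] (1,4)
    t=2.3955 [x] (0,4) — stop
  → r_2 = 2.3955
beam 3: φ=0°, α=300°
  cosα=0.5000 sinα=-0.8660 | (1,6) | tMaxX 0.7600 tMaxY 0.8776 | tΔX 2.0000 tΔY 1.1547
    t=0.7600 [x] (2,6)
    t=0.8776 [y] (2,5)
    t=2.0323 [y] (2,4)
    t=2.7600 [x] (3,4) — stop
  → r_3 = 2.7600
beam 4: φ=45°, α=345°
  cosα=0.9659 sinα=-0.2588 | (1,6) | tMaxX 0.3934 tMaxY 2.9364 | tΔX 1.0353 tΔY 3.8637
    t=0.3934 [x] (2,6)
    t=1.4287 [x] (3,6)
    t=2.4640 [x] (4,6)
    t=2.9364 [y] (4,5)
    t=3.4992 [x] (5,5)
    t=4.5345 [x] (6,5)
    t=5.5698 [x] (7,5) — stop
  → r_4 = 5.5698
beam 5: φ=90°, α=30°
  cosα=0.8660 sinα=0.5000 | (1,6) | tMaxX 0.4388 tMaxY 0.4800 | tΔX 1.1547 tΔY 2.0000
    t=0.4388 [x] (2,6)
    t=0.4800 [y] (2,7)
    t=1.5935 [x] (3,7)
    t=2.4800 [y] (3,8) — stop
  → r_5 = 2.4800

ranges = [0.7159, 2.3955, 2.7600, 5.5698, 2.4800]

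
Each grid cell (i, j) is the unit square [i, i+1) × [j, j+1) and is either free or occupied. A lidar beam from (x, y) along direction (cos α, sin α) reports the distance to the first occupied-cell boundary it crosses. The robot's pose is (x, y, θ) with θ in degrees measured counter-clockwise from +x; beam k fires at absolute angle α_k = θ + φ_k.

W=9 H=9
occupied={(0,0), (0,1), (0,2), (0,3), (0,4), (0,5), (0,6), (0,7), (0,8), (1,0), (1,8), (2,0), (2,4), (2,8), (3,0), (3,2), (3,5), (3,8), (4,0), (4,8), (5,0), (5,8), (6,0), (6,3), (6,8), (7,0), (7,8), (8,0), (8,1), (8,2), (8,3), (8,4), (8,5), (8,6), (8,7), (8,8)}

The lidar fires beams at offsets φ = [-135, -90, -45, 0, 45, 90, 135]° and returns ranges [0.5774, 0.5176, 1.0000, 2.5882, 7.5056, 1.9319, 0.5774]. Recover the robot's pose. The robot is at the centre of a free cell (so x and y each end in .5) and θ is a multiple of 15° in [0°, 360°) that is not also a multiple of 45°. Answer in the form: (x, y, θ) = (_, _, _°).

(x, y, θ) = (1.5, 7.5, 285°)

The pose lattice has 45·16 = 720 candidates. Test each by forward raycasting.
  (6.5, 4.5, 255°): beam 1 = 4.0415 ≠ 0.5774 ✗
  (6.5, 5.5, 75°): beam 1 = 3.0000 ≠ 0.5774 ✗
  (2.5, 3.5, 210°): beam 1 = 0.5176 ≠ 0.5774 ✗
  …
  (1.5, 7.5, 285°): r_1=0.5774, r_2=0.5176, r_3=1.0000, r_4=2.5882, r_5=7.5056, r_6=1.9319, r_7=0.5774 — all match ✓
Unique over the lattice → pose = (1.5, 7.5, 285°).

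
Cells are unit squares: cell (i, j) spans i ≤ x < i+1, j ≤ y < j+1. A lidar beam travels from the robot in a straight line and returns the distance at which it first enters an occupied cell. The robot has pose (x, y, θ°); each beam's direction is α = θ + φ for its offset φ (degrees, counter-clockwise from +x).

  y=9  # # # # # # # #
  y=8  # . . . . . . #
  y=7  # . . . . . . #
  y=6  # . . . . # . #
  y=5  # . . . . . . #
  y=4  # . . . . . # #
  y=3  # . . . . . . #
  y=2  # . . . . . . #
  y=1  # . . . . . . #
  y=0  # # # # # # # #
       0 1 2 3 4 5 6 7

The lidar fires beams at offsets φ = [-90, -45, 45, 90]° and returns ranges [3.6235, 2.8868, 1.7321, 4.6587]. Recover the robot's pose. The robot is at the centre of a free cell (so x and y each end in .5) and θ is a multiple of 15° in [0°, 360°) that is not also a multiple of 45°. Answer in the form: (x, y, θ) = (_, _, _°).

(x, y, θ) = (4.5, 4.5, 15°)

Candidates: 46 free-cell centres × 16 headings = 736 poses. Raycast each; keep the one whose scan matches to 4 dp.
  (6.5, 7.5, 15°): beam 1 = 1.9319 ≠ 3.6235 ✗
  (6.5, 3.5, 165°): beam 1 = 0.5176 ≠ 3.6235 ✗
  (1.5, 8.5, 30°): beam 1 = 8.6603 ≠ 3.6235 ✗
  (5.5, 8.5, 75°): beam 1 = 1.5529 ≠ 3.6235 ✗
  …
  (4.5, 4.5, 15°): r_1=3.6235, r_2=2.8868, r_3=1.7321, r_4=4.6587 — all match ✓
No second candidate reproduces the full scan.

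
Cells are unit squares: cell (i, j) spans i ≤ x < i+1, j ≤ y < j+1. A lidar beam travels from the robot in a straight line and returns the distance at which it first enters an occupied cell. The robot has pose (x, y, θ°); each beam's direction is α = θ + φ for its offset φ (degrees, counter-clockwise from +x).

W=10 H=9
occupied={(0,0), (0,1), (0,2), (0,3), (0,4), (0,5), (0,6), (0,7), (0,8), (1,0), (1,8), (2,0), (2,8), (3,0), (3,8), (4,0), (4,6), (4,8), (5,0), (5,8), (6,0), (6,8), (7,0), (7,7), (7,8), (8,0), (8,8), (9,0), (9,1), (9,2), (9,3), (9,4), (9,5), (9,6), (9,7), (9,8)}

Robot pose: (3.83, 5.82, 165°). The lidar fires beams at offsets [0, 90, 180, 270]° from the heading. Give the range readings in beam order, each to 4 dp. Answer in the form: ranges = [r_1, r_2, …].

beam 1: φ=0°, α=165°
  d=(-0.9659,0.2588)  start (3,5)  tX=0.8593 tY=0.6955  stride 1/|dx|=1.0353 1/|dy|=3.8637
    cross y-line → (3,6), t=0.6955
    cross x-line → (2,6), t=0.8593
    cross x-line → (1,6), t=1.8946
    cross x-line → (0,6), t=2.9298 (wall)
  → r_1 = 2.9298
beam 2: φ=90°, α=255°
  d=(-0.2588,-0.9659)  start (3,5)  tX=3.2069 tY=0.8489  stride 1/|dx|=3.8637 1/|dy|=1.0353
    cross y-line → (3,4), t=0.8489
    cross y-line → (3,3), t=1.8842
    cross y-line → (3,2), t=2.9195
    cross x-line → (2,2), t=3.2069
    cross y-line → (2,1), t=3.9548
    cross y-line → (2,0), t=4.9900 (wall)
  → r_2 = 4.9900
beam 3: φ=180°, α=345°
  d=(0.9659,-0.2588)  start (3,5)  tX=0.1760 tY=3.1682  stride 1/|dx|=1.0353 1/|dy|=3.8637
    cross x-line → (4,5), t=0.1760
    cross x-line → (5,5), t=1.2113
    cross x-line → (6,5), t=2.2465
    cross y-line → (6,4), t=3.1682
    cross x-line → (7,4), t=3.2818
    cross x-line → (8,4), t=4.3171
    cross x-line → (9,4), t=5.3524 (wall)
  → r_3 = 5.3524
beam 4: φ=270°, α=75°
  d=(0.2588,0.9659)  start (3,5)  tX=0.6568 tY=0.1863  stride 1/|dx|=3.8637 1/|dy|=1.0353
    cross y-line → (3,6), t=0.1863
    cross x-line → (4,6), t=0.6568 (wall)
  → r_4 = 0.6568

ranges = [2.9298, 4.9900, 5.3524, 0.6568]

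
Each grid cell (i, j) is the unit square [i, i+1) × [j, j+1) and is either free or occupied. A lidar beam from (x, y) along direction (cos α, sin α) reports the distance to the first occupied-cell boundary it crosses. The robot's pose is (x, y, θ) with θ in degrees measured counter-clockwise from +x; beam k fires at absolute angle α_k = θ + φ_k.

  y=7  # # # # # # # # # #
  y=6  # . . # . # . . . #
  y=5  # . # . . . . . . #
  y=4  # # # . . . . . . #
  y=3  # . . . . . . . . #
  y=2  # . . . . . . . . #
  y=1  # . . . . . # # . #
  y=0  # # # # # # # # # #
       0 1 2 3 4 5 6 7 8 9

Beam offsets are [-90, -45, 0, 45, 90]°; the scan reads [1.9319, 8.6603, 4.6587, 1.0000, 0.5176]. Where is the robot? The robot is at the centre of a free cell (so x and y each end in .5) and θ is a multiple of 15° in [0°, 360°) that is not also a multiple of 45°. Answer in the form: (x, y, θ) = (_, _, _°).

Enumerate (i+0.5, j+0.5, θ) over the 41 free cells and 16 admissible headings. For each, cast all 5 beams and compare to the given ranges.
  (1.5, 3.5, 345°): beam 2 = 2.8868 ≠ 8.6603 ✗
  (1.5, 3.5, 300°): beam 1 = 0.5774 ≠ 1.9319 ✗
  (5.5, 4.5, 210°): beam 1 = 2.8868 ≠ 1.9319 ✗
  …
  (8.5, 6.5, 255°): r_1=1.9319, r_2=8.6603, r_3=4.6587, r_4=1.0000, r_5=0.5176 — all match ✓
Unique over the lattice → pose = (8.5, 6.5, 255°).

(x, y, θ) = (8.5, 6.5, 255°)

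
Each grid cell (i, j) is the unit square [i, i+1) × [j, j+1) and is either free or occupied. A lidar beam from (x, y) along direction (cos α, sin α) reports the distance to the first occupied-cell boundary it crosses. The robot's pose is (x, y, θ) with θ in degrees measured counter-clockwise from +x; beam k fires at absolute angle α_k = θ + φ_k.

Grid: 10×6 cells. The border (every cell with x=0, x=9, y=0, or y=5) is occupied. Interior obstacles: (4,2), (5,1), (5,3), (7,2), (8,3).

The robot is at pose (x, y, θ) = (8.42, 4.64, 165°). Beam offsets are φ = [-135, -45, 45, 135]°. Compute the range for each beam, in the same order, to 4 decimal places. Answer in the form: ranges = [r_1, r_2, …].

ranges = [0.6697, 0.4157, 2.7944, 0.7390]

beam 1: φ=-135°, α=30°
  dir = (cos 30°, sin 30°) = (0.8660, 0.5000); from cell (8,4)
  next x-line at t=0.6697, next y-line at t=0.7200; Δt_x=1.1547, Δt_y=2.0000
    x: enter (9,4) at t=0.6697 ← occupied
  → r_1 = 0.6697
beam 2: φ=-45°, α=120°
  dir = (cos 120°, sin 120°) = (-0.5000, 0.8660); from cell (8,4)
  next x-line at t=0.8400, next y-line at t=0.4157; Δt_x=2.0000, Δt_y=1.1547
    y: enter (8,5) at t=0.4157 ← occupied
  → r_2 = 0.4157
beam 3: φ=45°, α=210°
  dir = (cos 210°, sin 210°) = (-0.8660, -0.5000); from cell (8,4)
  next x-line at t=0.4850, next y-line at t=1.2800; Δt_x=1.1547, Δt_y=2.0000
    x: enter (7,4) at t=0.4850
    y: enter (7,3) at t=1.2800
    x: enter (6,3) at t=1.6397
    x: enter (5,3) at t=2.7944 ← occupied
  → r_3 = 2.7944
beam 4: φ=135°, α=300°
  dir = (cos 300°, sin 300°) = (0.5000, -0.8660); from cell (8,4)
  next x-line at t=1.1600, next y-line at t=0.7390; Δt_x=2.0000, Δt_y=1.1547
    y: enter (8,3) at t=0.7390 ← occupied
  → r_4 = 0.7390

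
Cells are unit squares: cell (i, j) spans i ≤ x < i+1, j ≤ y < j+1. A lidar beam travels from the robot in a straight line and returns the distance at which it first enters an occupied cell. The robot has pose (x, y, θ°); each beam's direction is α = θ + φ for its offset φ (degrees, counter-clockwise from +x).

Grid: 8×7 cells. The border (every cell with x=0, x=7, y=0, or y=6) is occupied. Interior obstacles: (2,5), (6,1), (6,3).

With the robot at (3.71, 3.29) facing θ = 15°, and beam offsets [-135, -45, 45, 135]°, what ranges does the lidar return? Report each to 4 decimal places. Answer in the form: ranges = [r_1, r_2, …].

beam 1: φ=-135°, α=240°
  direction (-0.5000, -0.8660); cell (3,3); t to first gridline: x 1.4200, y 0.3349 (then +2.0000 / +1.1547)
    (3,2) via y @ 0.3349
    (2,2) via x @ 1.4200
    (2,1) via y @ 1.4896
    (2,0) via y @ 2.6443  # hit
  → r_1 = 2.6443
beam 2: φ=-45°, α=330°
  direction (0.8660, -0.5000); cell (3,3); t to first gridline: x 0.3349, y 0.5800 (then +1.1547 / +2.0000)
    (4,3) via x @ 0.3349
    (4,2) via y @ 0.5800
    (5,2) via x @ 1.4896
    (5,1) via y @ 2.5800
    (6,1) via x @ 2.6443  # hit
  → r_2 = 2.6443
beam 3: φ=45°, α=60°
  direction (0.5000, 0.8660); cell (3,3); t to first gridline: x 0.5800, y 0.8198 (then +2.0000 / +1.1547)
    (4,3) via x @ 0.5800
    (4,4) via y @ 0.8198
    (4,5) via y @ 1.9745
    (5,5) via x @ 2.5800
    (5,6) via y @ 3.1292  # hit
  → r_3 = 3.1292
beam 4: φ=135°, α=150°
  direction (-0.8660, 0.5000); cell (3,3); t to first gridline: x 0.8198, y 1.4200 (then +1.1547 / +2.0000)
    (2,3) via x @ 0.8198
    (2,4) via y @ 1.4200
    (1,4) via x @ 1.9745
    (0,4) via x @ 3.1292  # hit
  → r_4 = 3.1292

ranges = [2.6443, 2.6443, 3.1292, 3.1292]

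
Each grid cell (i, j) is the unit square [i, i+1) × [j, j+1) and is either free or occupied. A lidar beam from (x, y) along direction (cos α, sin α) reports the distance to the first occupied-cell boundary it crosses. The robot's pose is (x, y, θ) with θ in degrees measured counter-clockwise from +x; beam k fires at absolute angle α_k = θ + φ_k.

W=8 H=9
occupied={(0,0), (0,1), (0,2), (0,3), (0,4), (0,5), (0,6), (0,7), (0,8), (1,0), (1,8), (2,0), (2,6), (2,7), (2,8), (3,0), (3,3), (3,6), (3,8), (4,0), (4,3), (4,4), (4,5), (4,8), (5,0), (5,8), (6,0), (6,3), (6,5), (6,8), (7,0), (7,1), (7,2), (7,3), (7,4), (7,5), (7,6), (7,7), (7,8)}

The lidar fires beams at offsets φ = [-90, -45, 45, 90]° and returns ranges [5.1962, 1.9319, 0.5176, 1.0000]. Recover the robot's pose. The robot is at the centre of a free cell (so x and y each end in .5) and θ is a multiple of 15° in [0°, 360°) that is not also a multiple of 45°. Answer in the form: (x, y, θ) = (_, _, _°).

(x, y, θ) = (5.5, 1.5, 240°)

Candidates: 33 free-cell centres × 16 headings = 528 poses. Raycast each; keep the one whose scan matches to 4 dp.
  (6.5, 1.5, 120°): beam 1 = 0.5774 ≠ 5.1962 ✗
  (1.5, 1.5, 15°): beam 1 = 0.5176 ≠ 5.1962 ✗
  (6.5, 4.5, 330°): beam 1 = 0.5774 ≠ 5.1962 ✗
  (5.5, 6.5, 345°): beam 1 = 1.9319 ≠ 5.1962 ✗
  …
  (5.5, 1.5, 240°): r_1=5.1962, r_2=1.9319, r_3=0.5176, r_4=1.0000 — all match ✓
No second candidate reproduces the full scan.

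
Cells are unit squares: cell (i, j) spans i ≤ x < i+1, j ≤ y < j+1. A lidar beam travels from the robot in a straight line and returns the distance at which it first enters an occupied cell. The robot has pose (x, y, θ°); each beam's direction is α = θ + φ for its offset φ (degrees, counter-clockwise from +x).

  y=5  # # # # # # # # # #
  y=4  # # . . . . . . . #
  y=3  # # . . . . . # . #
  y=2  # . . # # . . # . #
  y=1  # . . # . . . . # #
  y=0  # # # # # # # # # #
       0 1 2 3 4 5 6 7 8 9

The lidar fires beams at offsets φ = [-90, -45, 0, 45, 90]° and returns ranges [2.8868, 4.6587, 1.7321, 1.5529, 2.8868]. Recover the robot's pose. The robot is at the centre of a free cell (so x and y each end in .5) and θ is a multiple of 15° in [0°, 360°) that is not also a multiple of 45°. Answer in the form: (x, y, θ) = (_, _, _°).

The pose lattice has 24·16 = 384 candidates. Test each by forward raycasting.
  (8.5, 4.5, 60°): beam 1 = 0.5774 ≠ 2.8868 ✗
  (6.5, 4.5, 210°): beam 1 = 0.5774 ≠ 2.8868 ✗
  (6.5, 4.5, 195°): beam 1 = 0.5176 ≠ 2.8868 ✗
  (8.5, 4.5, 120°): beam 1 = 0.5774 ≠ 2.8868 ✗
  …
  (4.5, 3.5, 60°): r_1=2.8868, r_2=4.6587, r_3=1.7321, r_4=1.5529, r_5=2.8868 — all match ✓
Only this pose fits every beam.

(x, y, θ) = (4.5, 3.5, 60°)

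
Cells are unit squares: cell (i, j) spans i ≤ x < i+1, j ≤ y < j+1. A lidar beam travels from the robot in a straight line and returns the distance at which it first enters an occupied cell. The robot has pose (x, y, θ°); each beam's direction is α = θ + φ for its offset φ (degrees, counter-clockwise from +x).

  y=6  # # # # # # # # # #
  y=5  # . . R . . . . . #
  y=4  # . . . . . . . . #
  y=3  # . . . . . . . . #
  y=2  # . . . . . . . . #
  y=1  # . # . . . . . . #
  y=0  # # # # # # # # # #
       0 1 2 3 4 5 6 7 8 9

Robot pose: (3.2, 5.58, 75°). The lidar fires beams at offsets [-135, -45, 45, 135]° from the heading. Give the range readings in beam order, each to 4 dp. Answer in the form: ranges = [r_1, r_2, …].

ranges = [5.2885, 0.8400, 0.4850, 2.5403]

beam 1: φ=-135°, α=300°
  cosα=0.5000 sinα=-0.8660 | (3,5) | tMaxX 1.6000 tMaxY 0.6697 | tΔX 2.0000 tΔY 1.1547
    t=0.6697 [y] (3,4)
    t=1.6000 [x] (4,4)
    t=1.8244 [y] (4,3)
    t=2.9791 [y] (4,2)
    t=3.6000 [x] (5,2)
    t=4.1338 [y] (5,1)
    t=5.2885 [y] (5,0) — stop
  → r_1 = 5.2885
beam 2: φ=-45°, α=30°
  cosα=0.8660 sinα=0.5000 | (3,5) | tMaxX 0.9238 tMaxY 0.8400 | tΔX 1.1547 tΔY 2.0000
    t=0.8400 [y] (3,6) — stop
  → r_2 = 0.8400
beam 3: φ=45°, α=120°
  cosα=-0.5000 sinα=0.8660 | (3,5) | tMaxX 0.4000 tMaxY 0.4850 | tΔX 2.0000 tΔY 1.1547
    t=0.4000 [x] (2,5)
    t=0.4850 [y] (2,6) — stop
  → r_3 = 0.4850
beam 4: φ=135°, α=210°
  cosα=-0.8660 sinα=-0.5000 | (3,5) | tMaxX 0.2309 tMaxY 1.1600 | tΔX 1.1547 tΔY 2.0000
    t=0.2309 [x] (2,5)
    t=1.1600 [y] (2,4)
    t=1.3856 [x] (1,4)
    t=2.5403 [x] (0,4) — stop
  → r_4 = 2.5403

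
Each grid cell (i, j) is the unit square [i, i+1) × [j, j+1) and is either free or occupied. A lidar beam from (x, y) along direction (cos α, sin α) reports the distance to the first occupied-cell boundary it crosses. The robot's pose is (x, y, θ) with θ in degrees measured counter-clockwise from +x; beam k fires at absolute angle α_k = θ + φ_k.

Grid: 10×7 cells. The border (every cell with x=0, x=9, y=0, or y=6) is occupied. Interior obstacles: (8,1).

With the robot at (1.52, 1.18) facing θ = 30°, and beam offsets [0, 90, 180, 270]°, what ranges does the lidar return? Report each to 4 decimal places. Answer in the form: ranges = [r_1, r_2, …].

beam 1: φ=0°, α=30°
  direction (0.8660, 0.5000); cell (1,1); t to first gridline: x 0.5543, y 1.6400 (then +1.1547 / +2.0000)
    (2,1) via x @ 0.5543
    (2,2) via y @ 1.6400
    (3,2) via x @ 1.7090
    (4,2) via x @ 2.8637
    (4,3) via y @ 3.6400
    (5,3) via x @ 4.0184
    (6,3) via x @ 5.1731
    (6,4) via y @ 5.6400
    (7,4) via x @ 6.3278
    (8,4) via x @ 7.4825
    (8,5) via y @ 7.6400
    (9,5) via x @ 8.6372  # hit
  → r_1 = 8.6372
beam 2: φ=90°, α=120°
  direction (-0.5000, 0.8660); cell (1,1); t to first gridline: x 1.0400, y 0.9469 (then +2.0000 / +1.1547)
    (1,2) via y @ 0.9469
    (0,2) via x @ 1.0400  # hit
  → r_2 = 1.0400
beam 3: φ=180°, α=210°
  direction (-0.8660, -0.5000); cell (1,1); t to first gridline: x 0.6004, y 0.3600 (then +1.1547 / +2.0000)
    (1,0) via y @ 0.3600  # hit
  → r_3 = 0.3600
beam 4: φ=270°, α=300°
  direction (0.5000, -0.8660); cell (1,1); t to first gridline: x 0.9600, y 0.2078 (then +2.0000 / +1.1547)
    (1,0) via y @ 0.2078  # hit
  → r_4 = 0.2078

ranges = [8.6372, 1.0400, 0.3600, 0.2078]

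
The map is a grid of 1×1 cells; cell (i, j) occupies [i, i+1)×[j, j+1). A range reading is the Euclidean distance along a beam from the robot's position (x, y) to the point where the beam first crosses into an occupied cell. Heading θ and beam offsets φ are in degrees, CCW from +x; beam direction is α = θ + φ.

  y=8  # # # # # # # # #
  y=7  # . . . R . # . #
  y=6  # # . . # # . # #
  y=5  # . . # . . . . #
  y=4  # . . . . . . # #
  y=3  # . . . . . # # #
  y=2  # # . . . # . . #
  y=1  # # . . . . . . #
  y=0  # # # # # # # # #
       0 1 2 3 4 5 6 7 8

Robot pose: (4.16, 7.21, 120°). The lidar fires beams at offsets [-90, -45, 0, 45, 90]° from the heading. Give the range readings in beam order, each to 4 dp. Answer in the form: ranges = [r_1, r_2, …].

ranges = [1.5800, 0.8179, 0.9122, 3.0523, 3.6489]

beam 1: φ=-90°, α=30°
  d=(0.8660,0.5000)  start (4,7)  tX=0.9699 tY=1.5800  stride 1/|dx|=1.1547 1/|dy|=2.0000
    cross x-line → (5,7), t=0.9699
    cross y-line → (5,8), t=1.5800 (wall)
  → r_1 = 1.5800
beam 2: φ=-45°, α=75°
  d=(0.2588,0.9659)  start (4,7)  tX=3.2455 tY=0.8179  stride 1/|dx|=3.8637 1/|dy|=1.0353
    cross y-line → (4,8), t=0.8179 (wall)
  → r_2 = 0.8179
beam 3: φ=0°, α=120°
  d=(-0.5000,0.8660)  start (4,7)  tX=0.3200 tY=0.9122  stride 1/|dx|=2.0000 1/|dy|=1.1547
    cross x-line → (3,7), t=0.3200
    cross y-line → (3,8), t=0.9122 (wall)
  → r_3 = 0.9122
beam 4: φ=45°, α=165°
  d=(-0.9659,0.2588)  start (4,7)  tX=0.1656 tY=3.0523  stride 1/|dx|=1.0353 1/|dy|=3.8637
    cross x-line → (3,7), t=0.1656
    cross x-line → (2,7), t=1.2009
    cross x-line → (1,7), t=2.2362
    cross y-line → (1,8), t=3.0523 (wall)
  → r_4 = 3.0523
beam 5: φ=90°, α=210°
  d=(-0.8660,-0.5000)  start (4,7)  tX=0.1848 tY=0.4200  stride 1/|dx|=1.1547 1/|dy|=2.0000
    cross x-line → (3,7), t=0.1848
    cross y-line → (3,6), t=0.4200
    cross x-line → (2,6), t=1.3395
    cross y-line → (2,5), t=2.4200
    cross x-line → (1,5), t=2.4942
    cross x-line → (0,5), t=3.6489 (wall)
  → r_5 = 3.6489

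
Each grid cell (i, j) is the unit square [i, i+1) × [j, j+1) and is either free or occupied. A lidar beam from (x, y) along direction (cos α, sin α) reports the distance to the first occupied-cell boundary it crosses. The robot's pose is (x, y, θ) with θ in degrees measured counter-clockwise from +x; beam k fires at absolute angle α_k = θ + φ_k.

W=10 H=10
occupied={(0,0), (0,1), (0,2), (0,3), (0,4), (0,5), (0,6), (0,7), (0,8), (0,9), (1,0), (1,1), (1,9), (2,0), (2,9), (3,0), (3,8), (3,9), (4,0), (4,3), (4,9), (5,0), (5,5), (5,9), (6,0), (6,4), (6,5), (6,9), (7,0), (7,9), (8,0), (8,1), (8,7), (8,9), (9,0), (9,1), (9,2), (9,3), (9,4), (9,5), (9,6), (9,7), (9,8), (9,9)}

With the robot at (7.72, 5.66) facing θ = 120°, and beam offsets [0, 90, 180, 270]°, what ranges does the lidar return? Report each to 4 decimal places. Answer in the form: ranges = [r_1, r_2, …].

ranges = [3.8567, 0.8314, 2.5600, 1.4780]

beam 1: φ=0°, α=120°
  direction (-0.5000, 0.8660); cell (7,5); t to first gridline: x 1.4400, y 0.3926 (then +2.0000 / +1.1547)
    (7,6) via y @ 0.3926
    (6,6) via x @ 1.4400
    (6,7) via y @ 1.5473
    (6,8) via y @ 2.7020
    (5,8) via x @ 3.4400
    (5,9) via y @ 3.8567  # hit
  → r_1 = 3.8567
beam 2: φ=90°, α=210°
  direction (-0.8660, -0.5000); cell (7,5); t to first gridline: x 0.8314, y 1.3200 (then +1.1547 / +2.0000)
    (6,5) via x @ 0.8314  # hit
  → r_2 = 0.8314
beam 3: φ=180°, α=300°
  direction (0.5000, -0.8660); cell (7,5); t to first gridline: x 0.5600, y 0.7621 (then +2.0000 / +1.1547)
    (8,5) via x @ 0.5600
    (8,4) via y @ 0.7621
    (8,3) via y @ 1.9168
    (9,3) via x @ 2.5600  # hit
  → r_3 = 2.5600
beam 4: φ=270°, α=30°
  direction (0.8660, 0.5000); cell (7,5); t to first gridline: x 0.3233, y 0.6800 (then +1.1547 / +2.0000)
    (8,5) via x @ 0.3233
    (8,6) via y @ 0.6800
    (9,6) via x @ 1.4780  # hit
  → r_4 = 1.4780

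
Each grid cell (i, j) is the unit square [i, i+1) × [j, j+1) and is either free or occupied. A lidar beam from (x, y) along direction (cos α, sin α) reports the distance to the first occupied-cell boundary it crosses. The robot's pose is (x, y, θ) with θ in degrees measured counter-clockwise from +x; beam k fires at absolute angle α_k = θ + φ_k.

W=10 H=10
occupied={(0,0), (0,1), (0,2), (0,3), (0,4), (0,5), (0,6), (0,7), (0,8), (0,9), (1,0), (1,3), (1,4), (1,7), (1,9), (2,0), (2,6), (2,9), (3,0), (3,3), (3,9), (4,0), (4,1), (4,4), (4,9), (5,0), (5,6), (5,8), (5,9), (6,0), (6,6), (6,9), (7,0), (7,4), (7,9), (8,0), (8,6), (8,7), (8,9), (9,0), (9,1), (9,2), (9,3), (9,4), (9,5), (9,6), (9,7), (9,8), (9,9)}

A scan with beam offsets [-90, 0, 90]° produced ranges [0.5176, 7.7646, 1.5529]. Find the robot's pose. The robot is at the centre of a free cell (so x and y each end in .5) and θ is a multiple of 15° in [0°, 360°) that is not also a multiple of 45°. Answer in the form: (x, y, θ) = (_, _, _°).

The pose lattice has 51·16 = 816 candidates. Test each by forward raycasting.
  (3.5, 7.5, 330°): beam 1 = 1.0000 ≠ 0.5176 ✗
  (5.5, 4.5, 300°): beam 1 = 0.5774 ≠ 0.5176 ✗
  (2.5, 4.5, 120°): beam 1 = 3.0000 ≠ 0.5176 ✗
  (1.5, 5.5, 255°): beam 2 = 0.5176 ≠ 7.7646 ✗
  …
  (1.5, 1.5, 15°): r_1=0.5176, r_2=7.7646, r_3=1.5529 — all match ✓
Only this pose fits every beam.

(x, y, θ) = (1.5, 1.5, 15°)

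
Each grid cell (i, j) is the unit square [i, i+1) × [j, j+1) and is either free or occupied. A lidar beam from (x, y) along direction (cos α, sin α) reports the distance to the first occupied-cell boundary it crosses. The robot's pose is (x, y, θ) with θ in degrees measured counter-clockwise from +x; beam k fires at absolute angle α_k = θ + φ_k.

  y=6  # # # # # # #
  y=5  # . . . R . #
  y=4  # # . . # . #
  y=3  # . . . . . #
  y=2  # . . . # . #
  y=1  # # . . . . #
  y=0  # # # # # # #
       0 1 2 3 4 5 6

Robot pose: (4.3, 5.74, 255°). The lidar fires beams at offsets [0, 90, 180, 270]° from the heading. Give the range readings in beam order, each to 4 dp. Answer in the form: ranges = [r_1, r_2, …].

beam 1: φ=0°, α=255°
  d=(-0.2588,-0.9659)  start (4,5)  tX=1.1591 tY=0.7661  stride 1/|dx|=3.8637 1/|dy|=1.0353
    cross y-line → (4,4), t=0.7661 (wall)
  → r_1 = 0.7661
beam 2: φ=90°, α=345°
  d=(0.9659,-0.2588)  start (4,5)  tX=0.7247 tY=2.8591  stride 1/|dx|=1.0353 1/|dy|=3.8637
    cross x-line → (5,5), t=0.7247
    cross x-line → (6,5), t=1.7600 (wall)
  → r_2 = 1.7600
beam 3: φ=180°, α=75°
  d=(0.2588,0.9659)  start (4,5)  tX=2.7046 tY=0.2692  stride 1/|dx|=3.8637 1/|dy|=1.0353
    cross y-line → (4,6), t=0.2692 (wall)
  → r_3 = 0.2692
beam 4: φ=270°, α=165°
  d=(-0.9659,0.2588)  start (4,5)  tX=0.3106 tY=1.0046  stride 1/|dx|=1.0353 1/|dy|=3.8637
    cross x-line → (3,5), t=0.3106
    cross y-line → (3,6), t=1.0046 (wall)
  → r_4 = 1.0046

ranges = [0.7661, 1.7600, 0.2692, 1.0046]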